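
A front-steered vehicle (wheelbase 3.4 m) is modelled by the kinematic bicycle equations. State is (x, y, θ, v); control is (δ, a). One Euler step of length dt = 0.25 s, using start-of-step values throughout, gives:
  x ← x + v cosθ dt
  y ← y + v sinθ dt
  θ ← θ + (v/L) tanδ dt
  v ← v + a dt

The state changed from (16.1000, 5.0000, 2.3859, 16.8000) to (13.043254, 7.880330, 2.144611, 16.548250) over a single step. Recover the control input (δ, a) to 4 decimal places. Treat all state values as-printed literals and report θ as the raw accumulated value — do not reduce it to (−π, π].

a = (v'−v)/dt = (-0.251750)/0.25 = -1.0070
Δθ = θ'−θ = -0.241289;  (v·dt/L) = 16.8000·0.25/3.4 = 1.235294
tan δ = Δθ·L/(v·dt) = -0.195329  →  δ = -0.1929

δ = -0.1929, a = -1.0070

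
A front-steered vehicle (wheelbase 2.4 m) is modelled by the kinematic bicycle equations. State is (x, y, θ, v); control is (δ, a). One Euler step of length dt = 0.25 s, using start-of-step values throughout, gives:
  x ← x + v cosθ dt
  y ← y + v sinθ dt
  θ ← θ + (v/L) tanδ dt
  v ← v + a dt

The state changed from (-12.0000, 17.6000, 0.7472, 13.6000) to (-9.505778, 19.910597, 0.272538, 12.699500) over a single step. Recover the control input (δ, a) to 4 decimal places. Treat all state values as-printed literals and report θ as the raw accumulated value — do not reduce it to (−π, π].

a = (v'−v)/dt = (-0.900500)/0.25 = -3.6020
Δθ = θ'−θ = -0.474662;  (v·dt/L) = 13.6000·0.25/2.4 = 1.416667
tan δ = Δθ·L/(v·dt) = -0.335056  →  δ = -0.3233

δ = -0.3233, a = -3.6020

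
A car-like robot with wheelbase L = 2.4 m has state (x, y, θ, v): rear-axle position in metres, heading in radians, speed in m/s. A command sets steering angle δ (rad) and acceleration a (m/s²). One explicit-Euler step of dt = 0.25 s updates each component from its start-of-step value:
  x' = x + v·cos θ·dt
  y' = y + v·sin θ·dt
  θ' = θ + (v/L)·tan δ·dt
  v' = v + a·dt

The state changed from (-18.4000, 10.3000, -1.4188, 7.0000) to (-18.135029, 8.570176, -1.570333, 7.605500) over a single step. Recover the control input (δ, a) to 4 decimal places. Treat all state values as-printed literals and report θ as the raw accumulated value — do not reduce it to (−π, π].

δ = -0.2049, a = 2.4220

a = (v'−v)/dt = (0.605500)/0.25 = 2.4220
Δθ = θ'−θ = -0.151533;  (v·dt/L) = 7.0000·0.25/2.4 = 0.729167
tan δ = Δθ·L/(v·dt) = -0.207817  →  δ = -0.2049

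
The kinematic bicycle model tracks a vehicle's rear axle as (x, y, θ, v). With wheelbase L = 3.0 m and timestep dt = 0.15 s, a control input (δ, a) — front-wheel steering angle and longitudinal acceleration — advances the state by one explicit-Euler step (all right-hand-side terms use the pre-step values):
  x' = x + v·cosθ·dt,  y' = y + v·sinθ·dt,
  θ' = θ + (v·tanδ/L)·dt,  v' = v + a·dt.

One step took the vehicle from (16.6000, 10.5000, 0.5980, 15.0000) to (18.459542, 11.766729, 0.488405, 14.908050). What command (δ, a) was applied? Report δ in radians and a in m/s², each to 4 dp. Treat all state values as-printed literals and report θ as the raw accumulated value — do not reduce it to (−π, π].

δ = -0.1451, a = -0.6130

a = (v'−v)/dt = (-0.091950)/0.15 = -0.6130
Δθ = θ'−θ = -0.109595;  (v·dt/L) = 15.0000·0.15/3.0 = 0.750000
tan δ = Δθ·L/(v·dt) = -0.146127  →  δ = -0.1451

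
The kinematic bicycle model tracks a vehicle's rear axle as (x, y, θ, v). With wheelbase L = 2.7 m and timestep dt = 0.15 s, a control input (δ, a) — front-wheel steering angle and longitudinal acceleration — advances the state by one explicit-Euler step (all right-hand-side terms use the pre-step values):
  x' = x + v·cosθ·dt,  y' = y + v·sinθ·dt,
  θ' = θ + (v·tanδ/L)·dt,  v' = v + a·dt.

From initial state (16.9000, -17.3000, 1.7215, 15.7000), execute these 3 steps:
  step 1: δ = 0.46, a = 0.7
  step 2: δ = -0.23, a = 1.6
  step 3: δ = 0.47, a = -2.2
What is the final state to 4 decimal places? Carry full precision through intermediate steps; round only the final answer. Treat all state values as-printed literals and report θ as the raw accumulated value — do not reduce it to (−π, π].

after step 1 (δ=0.46, a=0.7): (16.546435, -14.971692, 2.153641, 15.805000)
after step 2 (δ=-0.23, a=1.6): (15.241570, -12.992353, 1.948051, 16.045000)
after step 3 (δ=0.47, a=-2.2): (14.354998, -10.754847, 2.400846, 15.715000)

(14.3550, -10.7548, 2.4008, 15.7150)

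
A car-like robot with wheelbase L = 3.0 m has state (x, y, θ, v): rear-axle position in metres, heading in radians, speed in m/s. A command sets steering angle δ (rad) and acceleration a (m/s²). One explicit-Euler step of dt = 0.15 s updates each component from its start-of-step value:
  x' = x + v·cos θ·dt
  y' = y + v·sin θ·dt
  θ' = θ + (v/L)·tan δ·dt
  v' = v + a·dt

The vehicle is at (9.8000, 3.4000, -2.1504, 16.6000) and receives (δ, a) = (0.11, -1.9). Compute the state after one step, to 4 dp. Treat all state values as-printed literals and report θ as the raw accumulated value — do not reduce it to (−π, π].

(8.4362, 1.3167, -2.0587, 16.3150)

x' = 9.8000 + 16.6000·cos(-2.1504)·0.15 = 8.4362
y' = 3.4000 + 16.6000·sin(-2.1504)·0.15 = 1.3167
θ' = -2.1504 + (16.6000/3.0)·tan(0.11)·0.15 = -2.0587
v' = 16.6000 − 1.9000·0.15 = 16.3150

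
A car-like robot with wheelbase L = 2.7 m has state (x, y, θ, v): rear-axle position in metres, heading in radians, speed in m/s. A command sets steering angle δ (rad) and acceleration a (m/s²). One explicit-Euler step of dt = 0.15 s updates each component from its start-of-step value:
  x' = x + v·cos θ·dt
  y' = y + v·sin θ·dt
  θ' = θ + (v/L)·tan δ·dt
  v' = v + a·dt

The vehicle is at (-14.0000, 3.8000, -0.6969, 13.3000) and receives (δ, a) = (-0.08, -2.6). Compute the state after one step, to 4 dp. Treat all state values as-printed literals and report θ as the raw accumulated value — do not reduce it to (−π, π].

x' = -14.0000 + 13.3000·cos(-0.6969)·0.15 = -12.4702
y' = 3.8000 + 13.3000·sin(-0.6969)·0.15 = 2.5195
θ' = -0.6969 + (13.3000/2.7)·tan(-0.08)·0.15 = -0.7561
v' = 13.3000 − 2.6000·0.15 = 12.9100

(-12.4702, 2.5195, -0.7561, 12.9100)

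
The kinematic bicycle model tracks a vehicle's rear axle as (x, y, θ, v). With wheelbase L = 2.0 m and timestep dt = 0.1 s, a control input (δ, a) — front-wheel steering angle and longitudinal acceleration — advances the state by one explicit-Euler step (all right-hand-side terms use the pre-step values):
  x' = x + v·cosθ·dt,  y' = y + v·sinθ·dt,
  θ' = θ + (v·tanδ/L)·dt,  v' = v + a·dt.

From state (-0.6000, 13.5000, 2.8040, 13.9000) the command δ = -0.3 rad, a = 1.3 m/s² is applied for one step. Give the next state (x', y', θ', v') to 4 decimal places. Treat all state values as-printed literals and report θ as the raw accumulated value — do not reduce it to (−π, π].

x' = -0.6000 + 13.9000·cos(2.8040)·0.1 = -1.9115
y' = 13.5000 + 13.9000·sin(2.8040)·0.1 = 13.9604
θ' = 2.8040 + (13.9000/2.0)·tan(-0.3)·0.1 = 2.5890
v' = 13.9000 + 1.3000·0.1 = 14.0300

(-1.9115, 13.9604, 2.5890, 14.0300)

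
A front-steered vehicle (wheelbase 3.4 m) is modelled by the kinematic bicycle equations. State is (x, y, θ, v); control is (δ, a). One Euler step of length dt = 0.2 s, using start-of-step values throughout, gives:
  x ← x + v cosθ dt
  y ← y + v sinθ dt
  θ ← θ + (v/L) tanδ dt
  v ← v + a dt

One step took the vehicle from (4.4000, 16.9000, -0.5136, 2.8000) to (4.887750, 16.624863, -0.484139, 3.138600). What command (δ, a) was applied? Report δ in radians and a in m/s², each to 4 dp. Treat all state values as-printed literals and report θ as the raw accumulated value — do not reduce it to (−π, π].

δ = 0.1770, a = 1.6930

a = (v'−v)/dt = (0.338600)/0.2 = 1.6930
Δθ = θ'−θ = 0.029461;  (v·dt/L) = 2.8000·0.2/3.4 = 0.164706
tan δ = Δθ·L/(v·dt) = 0.178870  →  δ = 0.1770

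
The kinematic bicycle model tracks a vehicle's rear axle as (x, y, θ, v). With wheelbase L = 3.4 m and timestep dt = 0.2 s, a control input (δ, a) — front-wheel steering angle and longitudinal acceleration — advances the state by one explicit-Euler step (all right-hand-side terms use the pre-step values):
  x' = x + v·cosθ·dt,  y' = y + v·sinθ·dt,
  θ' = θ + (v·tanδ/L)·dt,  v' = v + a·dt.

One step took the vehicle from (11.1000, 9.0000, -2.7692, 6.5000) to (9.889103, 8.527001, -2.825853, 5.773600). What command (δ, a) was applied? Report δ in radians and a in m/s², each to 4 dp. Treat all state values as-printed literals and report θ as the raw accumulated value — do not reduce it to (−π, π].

a = (v'−v)/dt = (-0.726400)/0.2 = -3.6320
Δθ = θ'−θ = -0.056653;  (v·dt/L) = 6.5000·0.2/3.4 = 0.382353
tan δ = Δθ·L/(v·dt) = -0.148169  →  δ = -0.1471

δ = -0.1471, a = -3.6320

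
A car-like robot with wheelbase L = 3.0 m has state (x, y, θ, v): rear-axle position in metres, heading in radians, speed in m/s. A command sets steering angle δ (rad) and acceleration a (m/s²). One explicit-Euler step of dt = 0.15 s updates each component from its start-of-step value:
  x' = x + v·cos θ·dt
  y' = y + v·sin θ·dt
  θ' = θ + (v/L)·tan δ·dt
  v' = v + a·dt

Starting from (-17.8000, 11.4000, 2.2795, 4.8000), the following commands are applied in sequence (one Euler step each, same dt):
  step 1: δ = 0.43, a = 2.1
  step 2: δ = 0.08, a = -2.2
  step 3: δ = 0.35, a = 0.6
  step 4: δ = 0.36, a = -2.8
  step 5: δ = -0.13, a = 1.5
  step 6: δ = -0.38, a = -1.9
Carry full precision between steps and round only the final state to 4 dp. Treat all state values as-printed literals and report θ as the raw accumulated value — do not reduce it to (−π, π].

after step 1 (δ=0.43, a=2.1): (-18.268612, 11.946628, 2.389569, 5.115000)
after step 2 (δ=0.08, a=-2.2): (-18.828941, 12.470751, 2.410073, 4.785000)
after step 3 (δ=0.35, a=0.6): (-19.363062, 12.950209, 2.497406, 4.875000)
after step 4 (δ=0.36, a=-2.8): (-19.947761, 13.389360, 2.589154, 4.455000)
after step 5 (δ=-0.13, a=1.5): (-20.516607, 13.740034, 2.560032, 4.680000)
after step 6 (δ=-0.38, a=-1.9): (-21.103203, 14.125662, 2.466570, 4.395000)

(-21.1032, 14.1257, 2.4666, 4.3950)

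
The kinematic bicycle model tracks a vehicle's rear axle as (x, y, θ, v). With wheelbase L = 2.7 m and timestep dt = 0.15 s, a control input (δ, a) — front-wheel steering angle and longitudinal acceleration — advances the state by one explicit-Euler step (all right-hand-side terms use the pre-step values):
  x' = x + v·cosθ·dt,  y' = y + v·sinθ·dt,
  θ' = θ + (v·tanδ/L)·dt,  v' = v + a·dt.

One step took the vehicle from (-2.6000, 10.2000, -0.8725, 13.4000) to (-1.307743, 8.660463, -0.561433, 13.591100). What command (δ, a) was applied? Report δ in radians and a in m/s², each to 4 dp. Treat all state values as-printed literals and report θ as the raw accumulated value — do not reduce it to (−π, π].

δ = 0.3958, a = 1.2740

a = (v'−v)/dt = (0.191100)/0.15 = 1.2740
Δθ = θ'−θ = 0.311067;  (v·dt/L) = 13.4000·0.15/2.7 = 0.744444
tan δ = Δθ·L/(v·dt) = 0.417851  →  δ = 0.3958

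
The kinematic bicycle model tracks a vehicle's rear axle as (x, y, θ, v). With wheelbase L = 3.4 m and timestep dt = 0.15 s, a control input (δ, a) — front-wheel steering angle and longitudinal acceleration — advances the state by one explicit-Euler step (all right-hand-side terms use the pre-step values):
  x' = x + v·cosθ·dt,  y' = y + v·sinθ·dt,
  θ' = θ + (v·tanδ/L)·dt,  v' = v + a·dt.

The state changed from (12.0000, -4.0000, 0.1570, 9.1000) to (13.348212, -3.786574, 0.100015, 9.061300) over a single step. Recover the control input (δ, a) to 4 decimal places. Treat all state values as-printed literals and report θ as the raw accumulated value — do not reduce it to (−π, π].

a = (v'−v)/dt = (-0.038700)/0.15 = -0.2580
Δθ = θ'−θ = -0.056985;  (v·dt/L) = 9.1000·0.15/3.4 = 0.401471
tan δ = Δθ·L/(v·dt) = -0.141941  →  δ = -0.1410

δ = -0.1410, a = -0.2580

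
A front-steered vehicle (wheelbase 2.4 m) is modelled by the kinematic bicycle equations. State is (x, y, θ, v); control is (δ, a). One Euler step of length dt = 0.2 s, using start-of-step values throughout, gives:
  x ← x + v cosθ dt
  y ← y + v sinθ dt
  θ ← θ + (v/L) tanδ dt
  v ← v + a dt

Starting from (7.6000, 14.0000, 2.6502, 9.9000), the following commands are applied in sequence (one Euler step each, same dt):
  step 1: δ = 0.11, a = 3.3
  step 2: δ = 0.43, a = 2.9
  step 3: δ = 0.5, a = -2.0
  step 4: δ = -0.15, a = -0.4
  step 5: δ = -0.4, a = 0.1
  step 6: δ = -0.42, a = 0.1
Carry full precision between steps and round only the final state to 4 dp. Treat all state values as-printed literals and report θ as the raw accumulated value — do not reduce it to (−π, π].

(-4.3126, 13.9199, 2.7438, 10.7000)

after step 1 (δ=0.11, a=3.3): (5.854280, 14.934271, 2.741318, 10.560000)
after step 2 (δ=0.43, a=2.9): (3.909226, 15.757258, 3.144904, 11.140000)
after step 3 (δ=0.5, a=-2.0): (1.681238, 15.749879, 3.652055, 10.740000)
after step 4 (δ=-0.15, a=-0.4): (-0.192932, 14.700408, 3.516789, 10.660000)
after step 5 (δ=-0.4, a=0.1): (-2.176621, 13.919125, 3.141208, 10.680000)
after step 6 (δ=-0.42, a=0.1): (-4.312621, 13.919947, 2.743758, 10.700000)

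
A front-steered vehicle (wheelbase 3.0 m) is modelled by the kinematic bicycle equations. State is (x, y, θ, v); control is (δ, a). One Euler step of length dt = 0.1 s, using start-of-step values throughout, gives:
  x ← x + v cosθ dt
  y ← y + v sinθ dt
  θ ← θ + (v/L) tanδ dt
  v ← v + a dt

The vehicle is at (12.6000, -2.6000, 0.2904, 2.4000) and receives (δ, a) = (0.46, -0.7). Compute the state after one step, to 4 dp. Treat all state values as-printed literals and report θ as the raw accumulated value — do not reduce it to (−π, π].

(12.8300, -2.5313, 0.3300, 2.3300)

x' = 12.6000 + 2.4000·cos(0.2904)·0.1 = 12.8300
y' = -2.6000 + 2.4000·sin(0.2904)·0.1 = -2.5313
θ' = 0.2904 + (2.4000/3.0)·tan(0.46)·0.1 = 0.3300
v' = 2.4000 − 0.7000·0.1 = 2.3300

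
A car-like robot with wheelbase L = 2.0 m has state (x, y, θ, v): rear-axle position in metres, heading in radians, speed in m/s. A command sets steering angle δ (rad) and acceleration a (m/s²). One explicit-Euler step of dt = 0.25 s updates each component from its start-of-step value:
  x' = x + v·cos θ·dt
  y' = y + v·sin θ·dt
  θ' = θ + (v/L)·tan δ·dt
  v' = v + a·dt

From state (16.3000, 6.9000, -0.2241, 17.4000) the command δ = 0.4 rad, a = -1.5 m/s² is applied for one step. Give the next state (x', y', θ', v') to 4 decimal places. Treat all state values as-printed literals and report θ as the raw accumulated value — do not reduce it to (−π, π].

x' = 16.3000 + 17.4000·cos(-0.2241)·0.25 = 20.5412
y' = 6.9000 + 17.4000·sin(-0.2241)·0.25 = 5.9333
θ' = -0.2241 + (17.4000/2.0)·tan(0.4)·0.25 = 0.6955
v' = 17.4000 − 1.5000·0.25 = 17.0250

(20.5412, 5.9333, 0.6955, 17.0250)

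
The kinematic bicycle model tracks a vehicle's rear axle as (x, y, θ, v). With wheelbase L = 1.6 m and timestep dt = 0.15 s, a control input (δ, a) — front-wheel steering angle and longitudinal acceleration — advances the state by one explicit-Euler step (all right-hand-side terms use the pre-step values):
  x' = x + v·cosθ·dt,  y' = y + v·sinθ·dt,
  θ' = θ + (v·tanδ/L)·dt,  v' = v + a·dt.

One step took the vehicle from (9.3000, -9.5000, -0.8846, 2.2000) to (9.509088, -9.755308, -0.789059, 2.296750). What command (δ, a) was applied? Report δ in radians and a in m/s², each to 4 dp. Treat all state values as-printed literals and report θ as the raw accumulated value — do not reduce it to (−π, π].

δ = 0.4338, a = 0.6450

a = (v'−v)/dt = (0.096750)/0.15 = 0.6450
Δθ = θ'−θ = 0.095541;  (v·dt/L) = 2.2000·0.15/1.6 = 0.206250
tan δ = Δθ·L/(v·dt) = 0.463229  →  δ = 0.4338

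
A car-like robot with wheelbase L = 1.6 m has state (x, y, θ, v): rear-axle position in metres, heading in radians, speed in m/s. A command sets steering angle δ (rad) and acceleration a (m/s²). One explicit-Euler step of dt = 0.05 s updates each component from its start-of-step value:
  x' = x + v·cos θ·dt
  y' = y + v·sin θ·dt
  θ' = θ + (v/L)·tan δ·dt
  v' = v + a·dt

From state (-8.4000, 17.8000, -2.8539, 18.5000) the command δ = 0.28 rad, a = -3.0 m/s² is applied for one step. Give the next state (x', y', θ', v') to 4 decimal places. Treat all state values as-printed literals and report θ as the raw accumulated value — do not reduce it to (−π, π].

x' = -8.4000 + 18.5000·cos(-2.8539)·0.05 = -9.2870
y' = 17.8000 + 18.5000·sin(-2.8539)·0.05 = 17.5375
θ' = -2.8539 + (18.5000/1.6)·tan(0.28)·0.05 = -2.6877
v' = 18.5000 − 3.0000·0.05 = 18.3500

(-9.2870, 17.5375, -2.6877, 18.3500)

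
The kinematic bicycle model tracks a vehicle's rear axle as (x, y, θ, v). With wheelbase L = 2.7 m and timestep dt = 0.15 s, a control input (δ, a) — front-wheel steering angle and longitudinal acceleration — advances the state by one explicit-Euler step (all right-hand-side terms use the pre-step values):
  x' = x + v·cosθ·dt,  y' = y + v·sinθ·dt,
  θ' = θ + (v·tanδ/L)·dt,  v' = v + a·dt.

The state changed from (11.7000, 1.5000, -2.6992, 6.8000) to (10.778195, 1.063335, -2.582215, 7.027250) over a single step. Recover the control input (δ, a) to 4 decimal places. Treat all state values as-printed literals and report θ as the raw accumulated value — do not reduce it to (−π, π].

δ = 0.3003, a = 1.5150

a = (v'−v)/dt = (0.227250)/0.15 = 1.5150
Δθ = θ'−θ = 0.116985;  (v·dt/L) = 6.8000·0.15/2.7 = 0.377778
tan δ = Δθ·L/(v·dt) = 0.309666  →  δ = 0.3003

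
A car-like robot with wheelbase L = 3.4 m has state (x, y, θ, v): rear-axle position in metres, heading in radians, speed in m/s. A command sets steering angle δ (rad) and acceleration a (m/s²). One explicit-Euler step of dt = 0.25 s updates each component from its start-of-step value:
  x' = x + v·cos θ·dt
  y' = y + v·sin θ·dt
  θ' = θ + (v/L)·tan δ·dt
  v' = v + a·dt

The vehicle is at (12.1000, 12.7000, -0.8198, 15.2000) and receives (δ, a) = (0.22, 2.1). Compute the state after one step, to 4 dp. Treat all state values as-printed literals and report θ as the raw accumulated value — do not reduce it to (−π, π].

x' = 12.1000 + 15.2000·cos(-0.8198)·0.25 = 14.6930
y' = 12.7000 + 15.2000·sin(-0.8198)·0.25 = 9.9222
θ' = -0.8198 + (15.2000/3.4)·tan(0.22)·0.25 = -0.5699
v' = 15.2000 + 2.1000·0.25 = 15.7250

(14.6930, 9.9222, -0.5699, 15.7250)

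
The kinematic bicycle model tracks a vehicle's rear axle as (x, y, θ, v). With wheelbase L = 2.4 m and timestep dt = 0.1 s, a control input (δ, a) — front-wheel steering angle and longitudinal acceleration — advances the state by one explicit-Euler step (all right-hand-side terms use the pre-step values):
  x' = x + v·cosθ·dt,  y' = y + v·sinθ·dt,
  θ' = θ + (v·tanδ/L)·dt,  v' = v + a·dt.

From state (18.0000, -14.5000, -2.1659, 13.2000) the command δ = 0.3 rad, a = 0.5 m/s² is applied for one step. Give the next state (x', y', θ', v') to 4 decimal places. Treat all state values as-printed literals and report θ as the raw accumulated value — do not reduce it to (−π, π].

x' = 18.0000 + 13.2000·cos(-2.1659)·0.1 = 17.2600
y' = -14.5000 + 13.2000·sin(-2.1659)·0.1 = -15.5931
θ' = -2.1659 + (13.2000/2.4)·tan(0.3)·0.1 = -1.9958
v' = 13.2000 + 0.5000·0.1 = 13.2500

(17.2600, -15.5931, -1.9958, 13.2500)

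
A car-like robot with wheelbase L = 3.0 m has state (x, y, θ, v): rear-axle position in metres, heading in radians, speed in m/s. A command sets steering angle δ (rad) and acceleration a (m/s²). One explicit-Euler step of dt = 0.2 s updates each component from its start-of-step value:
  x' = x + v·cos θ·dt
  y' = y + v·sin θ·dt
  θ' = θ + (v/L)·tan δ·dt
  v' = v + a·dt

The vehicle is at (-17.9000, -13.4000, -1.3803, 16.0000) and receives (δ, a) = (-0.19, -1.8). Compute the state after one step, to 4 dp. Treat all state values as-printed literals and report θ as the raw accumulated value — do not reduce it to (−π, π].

x' = -17.9000 + 16.0000·cos(-1.3803)·0.2 = -17.2941
y' = -13.4000 + 16.0000·sin(-1.3803)·0.2 = -16.5421
θ' = -1.3803 + (16.0000/3.0)·tan(-0.19)·0.2 = -1.5854
v' = 16.0000 − 1.8000·0.2 = 15.6400

(-17.2941, -16.5421, -1.5854, 15.6400)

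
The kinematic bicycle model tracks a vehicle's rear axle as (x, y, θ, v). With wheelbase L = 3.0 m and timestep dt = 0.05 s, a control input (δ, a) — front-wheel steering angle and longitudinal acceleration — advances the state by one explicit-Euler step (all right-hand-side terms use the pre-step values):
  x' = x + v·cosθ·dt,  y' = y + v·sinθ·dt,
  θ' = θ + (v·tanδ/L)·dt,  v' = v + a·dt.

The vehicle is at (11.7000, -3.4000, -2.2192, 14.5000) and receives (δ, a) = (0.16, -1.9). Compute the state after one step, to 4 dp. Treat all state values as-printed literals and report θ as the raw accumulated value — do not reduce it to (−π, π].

x' = 11.7000 + 14.5000·cos(-2.2192)·0.05 = 11.2622
y' = -3.4000 + 14.5000·sin(-2.2192)·0.05 = -3.9779
θ' = -2.2192 + (14.5000/3.0)·tan(0.16)·0.05 = -2.1802
v' = 14.5000 − 1.9000·0.05 = 14.4050

(11.2622, -3.9779, -2.1802, 14.4050)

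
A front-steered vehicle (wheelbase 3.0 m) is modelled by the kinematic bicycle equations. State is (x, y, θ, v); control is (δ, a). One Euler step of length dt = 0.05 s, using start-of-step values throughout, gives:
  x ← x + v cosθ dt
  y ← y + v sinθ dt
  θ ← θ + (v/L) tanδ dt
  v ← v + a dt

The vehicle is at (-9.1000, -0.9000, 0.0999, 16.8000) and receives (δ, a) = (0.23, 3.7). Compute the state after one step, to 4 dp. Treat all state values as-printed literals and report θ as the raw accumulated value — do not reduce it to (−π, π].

(-8.2642, -0.8162, 0.1655, 16.9850)

x' = -9.1000 + 16.8000·cos(0.0999)·0.05 = -8.2642
y' = -0.9000 + 16.8000·sin(0.0999)·0.05 = -0.8162
θ' = 0.0999 + (16.8000/3.0)·tan(0.23)·0.05 = 0.1655
v' = 16.8000 + 3.7000·0.05 = 16.9850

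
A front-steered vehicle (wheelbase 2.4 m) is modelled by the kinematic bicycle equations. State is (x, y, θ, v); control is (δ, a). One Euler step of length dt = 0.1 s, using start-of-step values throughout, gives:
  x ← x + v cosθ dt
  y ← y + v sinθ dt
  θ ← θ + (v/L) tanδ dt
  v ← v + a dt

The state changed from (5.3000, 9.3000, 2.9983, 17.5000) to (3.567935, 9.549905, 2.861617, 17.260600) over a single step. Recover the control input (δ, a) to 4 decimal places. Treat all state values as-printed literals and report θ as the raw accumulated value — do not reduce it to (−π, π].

δ = -0.1853, a = -2.3940

a = (v'−v)/dt = (-0.239400)/0.1 = -2.3940
Δθ = θ'−θ = -0.136683;  (v·dt/L) = 17.5000·0.1/2.4 = 0.729167
tan δ = Δθ·L/(v·dt) = -0.187451  →  δ = -0.1853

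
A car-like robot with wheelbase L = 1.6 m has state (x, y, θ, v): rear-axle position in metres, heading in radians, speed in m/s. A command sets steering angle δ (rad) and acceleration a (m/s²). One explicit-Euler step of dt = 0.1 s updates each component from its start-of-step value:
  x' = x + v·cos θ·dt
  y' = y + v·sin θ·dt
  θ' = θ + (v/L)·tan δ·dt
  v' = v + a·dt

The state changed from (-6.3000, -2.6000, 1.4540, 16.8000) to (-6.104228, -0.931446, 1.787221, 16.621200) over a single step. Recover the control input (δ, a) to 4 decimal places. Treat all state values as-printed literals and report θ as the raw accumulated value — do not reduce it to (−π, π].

a = (v'−v)/dt = (-0.178800)/0.1 = -1.7880
Δθ = θ'−θ = 0.333221;  (v·dt/L) = 16.8000·0.1/1.6 = 1.050000
tan δ = Δθ·L/(v·dt) = 0.317353  →  δ = 0.3073

δ = 0.3073, a = -1.7880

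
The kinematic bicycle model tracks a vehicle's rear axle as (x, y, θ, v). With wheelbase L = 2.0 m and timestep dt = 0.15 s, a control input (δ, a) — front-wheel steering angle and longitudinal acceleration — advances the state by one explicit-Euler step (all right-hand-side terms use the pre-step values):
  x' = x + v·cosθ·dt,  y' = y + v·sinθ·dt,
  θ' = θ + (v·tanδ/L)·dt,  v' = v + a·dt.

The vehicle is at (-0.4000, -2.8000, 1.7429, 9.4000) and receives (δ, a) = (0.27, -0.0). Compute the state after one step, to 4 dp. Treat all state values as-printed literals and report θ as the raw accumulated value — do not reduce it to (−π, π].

x' = -0.4000 + 9.4000·cos(1.7429)·0.15 = -0.6415
y' = -2.8000 + 9.4000·sin(1.7429)·0.15 = -1.4108
θ' = 1.7429 + (9.4000/2.0)·tan(0.27)·0.15 = 1.9380
v' = 9.4000 + 0.0000·0.15 = 9.4000

(-0.6415, -1.4108, 1.9380, 9.4000)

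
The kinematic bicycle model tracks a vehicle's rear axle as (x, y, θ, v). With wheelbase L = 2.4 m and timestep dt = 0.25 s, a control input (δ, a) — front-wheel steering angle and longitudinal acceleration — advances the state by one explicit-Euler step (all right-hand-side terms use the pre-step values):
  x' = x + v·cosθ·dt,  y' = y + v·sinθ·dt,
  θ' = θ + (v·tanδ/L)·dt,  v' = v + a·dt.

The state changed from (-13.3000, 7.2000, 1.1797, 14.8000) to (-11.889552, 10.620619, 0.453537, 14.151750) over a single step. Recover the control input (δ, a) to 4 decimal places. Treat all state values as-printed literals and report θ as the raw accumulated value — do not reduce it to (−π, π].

δ = -0.4402, a = -2.5930

a = (v'−v)/dt = (-0.648250)/0.25 = -2.5930
Δθ = θ'−θ = -0.726163;  (v·dt/L) = 14.8000·0.25/2.4 = 1.541667
tan δ = Δθ·L/(v·dt) = -0.471025  →  δ = -0.4402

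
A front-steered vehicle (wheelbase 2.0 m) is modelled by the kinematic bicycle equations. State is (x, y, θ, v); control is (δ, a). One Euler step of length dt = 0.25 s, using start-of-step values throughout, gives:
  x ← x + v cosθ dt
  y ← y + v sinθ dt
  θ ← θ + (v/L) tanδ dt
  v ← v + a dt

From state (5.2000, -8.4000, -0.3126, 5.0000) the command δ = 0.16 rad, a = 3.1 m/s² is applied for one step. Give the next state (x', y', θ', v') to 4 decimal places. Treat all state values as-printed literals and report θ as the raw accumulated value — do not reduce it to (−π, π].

(6.3894, -8.7844, -0.2117, 5.7750)

x' = 5.2000 + 5.0000·cos(-0.3126)·0.25 = 6.3894
y' = -8.4000 + 5.0000·sin(-0.3126)·0.25 = -8.7844
θ' = -0.3126 + (5.0000/2.0)·tan(0.16)·0.25 = -0.2117
v' = 5.0000 + 3.1000·0.25 = 5.7750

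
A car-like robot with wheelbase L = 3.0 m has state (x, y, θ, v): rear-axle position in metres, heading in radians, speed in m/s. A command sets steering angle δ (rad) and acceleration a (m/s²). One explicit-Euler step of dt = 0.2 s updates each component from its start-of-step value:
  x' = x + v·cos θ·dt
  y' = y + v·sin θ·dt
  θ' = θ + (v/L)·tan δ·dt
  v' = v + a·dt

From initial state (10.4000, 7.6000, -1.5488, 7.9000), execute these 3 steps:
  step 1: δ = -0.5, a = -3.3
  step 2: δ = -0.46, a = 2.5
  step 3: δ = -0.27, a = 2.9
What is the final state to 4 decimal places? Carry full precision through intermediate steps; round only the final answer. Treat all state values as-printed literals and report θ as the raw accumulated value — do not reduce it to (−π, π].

after step 1 (δ=-0.5, a=-3.3): (10.434751, 6.020382, -1.836519, 7.240000)
after step 2 (δ=-0.46, a=2.5): (10.054497, 4.623203, -2.075656, 7.740000)
after step 3 (δ=-0.27, a=2.9): (9.305753, 3.268328, -2.218463, 8.320000)

(9.3058, 3.2683, -2.2185, 8.3200)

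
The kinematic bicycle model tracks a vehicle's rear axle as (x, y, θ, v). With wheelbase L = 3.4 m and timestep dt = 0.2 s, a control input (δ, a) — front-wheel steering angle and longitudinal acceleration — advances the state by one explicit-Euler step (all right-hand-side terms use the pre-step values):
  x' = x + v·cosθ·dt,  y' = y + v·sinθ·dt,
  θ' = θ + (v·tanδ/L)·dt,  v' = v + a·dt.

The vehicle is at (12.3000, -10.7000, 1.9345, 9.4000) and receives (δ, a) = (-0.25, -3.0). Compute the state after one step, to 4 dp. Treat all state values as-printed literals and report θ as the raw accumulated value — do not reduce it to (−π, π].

x' = 12.3000 + 9.4000·cos(1.9345)·0.2 = 11.6312
y' = -10.7000 + 9.4000·sin(1.9345)·0.2 = -8.9430
θ' = 1.9345 + (9.4000/3.4)·tan(-0.25)·0.2 = 1.7933
v' = 9.4000 − 3.0000·0.2 = 8.8000

(11.6312, -8.9430, 1.7933, 8.8000)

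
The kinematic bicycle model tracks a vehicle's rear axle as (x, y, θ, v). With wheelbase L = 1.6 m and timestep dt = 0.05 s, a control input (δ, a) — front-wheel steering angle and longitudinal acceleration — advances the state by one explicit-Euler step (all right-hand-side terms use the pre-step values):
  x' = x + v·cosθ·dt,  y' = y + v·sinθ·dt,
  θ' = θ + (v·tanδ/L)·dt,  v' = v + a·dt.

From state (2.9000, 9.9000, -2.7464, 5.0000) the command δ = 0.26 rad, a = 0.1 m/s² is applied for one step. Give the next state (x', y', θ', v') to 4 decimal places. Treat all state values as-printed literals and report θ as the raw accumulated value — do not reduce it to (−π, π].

(2.6693, 9.8038, -2.7048, 5.0050)

x' = 2.9000 + 5.0000·cos(-2.7464)·0.05 = 2.6693
y' = 9.9000 + 5.0000·sin(-2.7464)·0.05 = 9.8038
θ' = -2.7464 + (5.0000/1.6)·tan(0.26)·0.05 = -2.7048
v' = 5.0000 + 0.1000·0.05 = 5.0050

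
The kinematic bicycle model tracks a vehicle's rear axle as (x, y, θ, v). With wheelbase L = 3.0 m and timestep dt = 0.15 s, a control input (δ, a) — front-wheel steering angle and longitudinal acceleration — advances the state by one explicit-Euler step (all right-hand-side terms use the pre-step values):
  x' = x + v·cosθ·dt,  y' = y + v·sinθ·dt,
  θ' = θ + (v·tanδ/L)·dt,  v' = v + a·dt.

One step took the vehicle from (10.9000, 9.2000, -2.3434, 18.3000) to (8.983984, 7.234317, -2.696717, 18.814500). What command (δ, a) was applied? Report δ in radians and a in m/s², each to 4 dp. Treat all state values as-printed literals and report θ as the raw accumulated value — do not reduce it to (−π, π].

δ = -0.3685, a = 3.4300

a = (v'−v)/dt = (0.514500)/0.15 = 3.4300
Δθ = θ'−θ = -0.353317;  (v·dt/L) = 18.3000·0.15/3.0 = 0.915000
tan δ = Δθ·L/(v·dt) = -0.386139  →  δ = -0.3685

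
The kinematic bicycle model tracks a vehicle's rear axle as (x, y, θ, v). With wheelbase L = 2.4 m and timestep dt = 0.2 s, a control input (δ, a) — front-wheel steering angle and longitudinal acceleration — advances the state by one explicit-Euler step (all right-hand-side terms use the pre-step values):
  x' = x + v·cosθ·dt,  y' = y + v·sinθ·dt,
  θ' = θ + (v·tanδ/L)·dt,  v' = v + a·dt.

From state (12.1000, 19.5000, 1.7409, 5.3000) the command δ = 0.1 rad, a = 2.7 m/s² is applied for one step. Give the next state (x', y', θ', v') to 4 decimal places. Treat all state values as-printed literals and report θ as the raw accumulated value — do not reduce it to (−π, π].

x' = 12.1000 + 5.3000·cos(1.7409)·0.2 = 11.9206
y' = 19.5000 + 5.3000·sin(1.7409)·0.2 = 20.5447
θ' = 1.7409 + (5.3000/2.4)·tan(0.1)·0.2 = 1.7852
v' = 5.3000 + 2.7000·0.2 = 5.8400

(11.9206, 20.5447, 1.7852, 5.8400)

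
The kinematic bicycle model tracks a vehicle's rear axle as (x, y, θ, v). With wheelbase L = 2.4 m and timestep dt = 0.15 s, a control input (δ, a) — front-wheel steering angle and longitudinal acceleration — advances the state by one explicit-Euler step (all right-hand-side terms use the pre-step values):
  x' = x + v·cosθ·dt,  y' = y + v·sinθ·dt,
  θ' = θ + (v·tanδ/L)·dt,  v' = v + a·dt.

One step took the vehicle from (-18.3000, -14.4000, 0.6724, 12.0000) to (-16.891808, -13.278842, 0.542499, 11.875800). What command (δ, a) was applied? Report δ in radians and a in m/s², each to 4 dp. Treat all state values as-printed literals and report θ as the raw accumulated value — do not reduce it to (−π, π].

a = (v'−v)/dt = (-0.124200)/0.15 = -0.8280
Δθ = θ'−θ = -0.129901;  (v·dt/L) = 12.0000·0.15/2.4 = 0.750000
tan δ = Δθ·L/(v·dt) = -0.173201  →  δ = -0.1715

δ = -0.1715, a = -0.8280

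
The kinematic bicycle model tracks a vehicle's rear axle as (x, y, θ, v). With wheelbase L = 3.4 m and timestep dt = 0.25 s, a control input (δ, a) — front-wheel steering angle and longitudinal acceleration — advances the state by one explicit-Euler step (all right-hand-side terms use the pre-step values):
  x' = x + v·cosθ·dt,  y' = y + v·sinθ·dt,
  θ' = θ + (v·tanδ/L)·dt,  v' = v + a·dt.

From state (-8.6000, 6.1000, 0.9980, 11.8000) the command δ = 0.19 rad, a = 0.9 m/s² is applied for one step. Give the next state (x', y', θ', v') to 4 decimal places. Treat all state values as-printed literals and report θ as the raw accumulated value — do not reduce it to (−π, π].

x' = -8.6000 + 11.8000·cos(0.9980)·0.25 = -7.0011
y' = 6.1000 + 11.8000·sin(0.9980)·0.25 = 8.5791
θ' = 0.9980 + (11.8000/3.4)·tan(0.19)·0.25 = 1.1649
v' = 11.8000 + 0.9000·0.25 = 12.0250

(-7.0011, 8.5791, 1.1649, 12.0250)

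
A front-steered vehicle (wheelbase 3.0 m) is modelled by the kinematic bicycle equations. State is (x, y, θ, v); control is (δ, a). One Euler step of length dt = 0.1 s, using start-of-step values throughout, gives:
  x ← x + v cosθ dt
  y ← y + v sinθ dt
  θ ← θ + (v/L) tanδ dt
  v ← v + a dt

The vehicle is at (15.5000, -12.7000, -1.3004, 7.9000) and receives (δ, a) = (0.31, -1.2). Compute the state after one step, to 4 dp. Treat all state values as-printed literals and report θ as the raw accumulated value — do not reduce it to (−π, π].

(15.7110, -13.4613, -1.2160, 7.7800)

x' = 15.5000 + 7.9000·cos(-1.3004)·0.1 = 15.7110
y' = -12.7000 + 7.9000·sin(-1.3004)·0.1 = -13.4613
θ' = -1.3004 + (7.9000/3.0)·tan(0.31)·0.1 = -1.2160
v' = 7.9000 − 1.2000·0.1 = 7.7800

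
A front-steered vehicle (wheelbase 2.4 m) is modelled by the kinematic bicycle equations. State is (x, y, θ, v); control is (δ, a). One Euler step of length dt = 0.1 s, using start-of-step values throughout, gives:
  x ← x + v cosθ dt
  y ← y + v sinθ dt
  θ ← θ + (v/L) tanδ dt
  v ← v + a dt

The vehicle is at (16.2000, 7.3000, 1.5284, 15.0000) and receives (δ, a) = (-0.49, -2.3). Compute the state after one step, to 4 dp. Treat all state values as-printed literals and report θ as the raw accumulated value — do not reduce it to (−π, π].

x' = 16.2000 + 15.0000·cos(1.5284)·0.1 = 16.2636
y' = 7.3000 + 15.0000·sin(1.5284)·0.1 = 8.7987
θ' = 1.5284 + (15.0000/2.4)·tan(-0.49)·0.1 = 1.1950
v' = 15.0000 − 2.3000·0.1 = 14.7700

(16.2636, 8.7987, 1.1950, 14.7700)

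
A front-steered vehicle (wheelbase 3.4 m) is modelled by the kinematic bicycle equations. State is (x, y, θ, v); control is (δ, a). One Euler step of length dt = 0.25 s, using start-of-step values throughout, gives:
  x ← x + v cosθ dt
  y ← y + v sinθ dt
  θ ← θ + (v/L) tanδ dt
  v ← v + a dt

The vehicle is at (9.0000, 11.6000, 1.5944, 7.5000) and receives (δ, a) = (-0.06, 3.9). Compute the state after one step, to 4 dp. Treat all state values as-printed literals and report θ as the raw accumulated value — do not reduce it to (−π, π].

x' = 9.0000 + 7.5000·cos(1.5944)·0.25 = 8.9557
y' = 11.6000 + 7.5000·sin(1.5944)·0.25 = 13.4745
θ' = 1.5944 + (7.5000/3.4)·tan(-0.06)·0.25 = 1.5613
v' = 7.5000 + 3.9000·0.25 = 8.4750

(8.9557, 13.4745, 1.5613, 8.4750)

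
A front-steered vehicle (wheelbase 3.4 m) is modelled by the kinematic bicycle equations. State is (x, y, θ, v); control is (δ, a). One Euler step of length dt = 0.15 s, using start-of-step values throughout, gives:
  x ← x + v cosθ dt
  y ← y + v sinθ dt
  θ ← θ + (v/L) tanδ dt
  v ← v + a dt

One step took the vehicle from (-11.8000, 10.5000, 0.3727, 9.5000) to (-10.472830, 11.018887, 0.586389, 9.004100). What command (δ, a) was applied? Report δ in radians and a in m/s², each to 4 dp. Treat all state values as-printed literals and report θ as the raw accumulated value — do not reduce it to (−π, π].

δ = 0.4715, a = -3.3060

a = (v'−v)/dt = (-0.495900)/0.15 = -3.3060
Δθ = θ'−θ = 0.213689;  (v·dt/L) = 9.5000·0.15/3.4 = 0.419118
tan δ = Δθ·L/(v·dt) = 0.509854  →  δ = 0.4715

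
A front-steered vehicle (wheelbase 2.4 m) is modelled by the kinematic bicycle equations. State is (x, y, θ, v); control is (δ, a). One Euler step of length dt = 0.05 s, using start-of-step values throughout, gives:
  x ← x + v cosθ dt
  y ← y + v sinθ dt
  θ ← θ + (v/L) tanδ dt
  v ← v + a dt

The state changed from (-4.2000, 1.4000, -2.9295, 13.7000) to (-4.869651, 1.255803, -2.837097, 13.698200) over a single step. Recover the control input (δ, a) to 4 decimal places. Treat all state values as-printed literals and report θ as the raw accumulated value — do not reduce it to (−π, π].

a = (v'−v)/dt = (-0.001800)/0.05 = -0.0360
Δθ = θ'−θ = 0.092403;  (v·dt/L) = 13.7000·0.05/2.4 = 0.285417
tan δ = Δθ·L/(v·dt) = 0.323748  →  δ = 0.3131

δ = 0.3131, a = -0.0360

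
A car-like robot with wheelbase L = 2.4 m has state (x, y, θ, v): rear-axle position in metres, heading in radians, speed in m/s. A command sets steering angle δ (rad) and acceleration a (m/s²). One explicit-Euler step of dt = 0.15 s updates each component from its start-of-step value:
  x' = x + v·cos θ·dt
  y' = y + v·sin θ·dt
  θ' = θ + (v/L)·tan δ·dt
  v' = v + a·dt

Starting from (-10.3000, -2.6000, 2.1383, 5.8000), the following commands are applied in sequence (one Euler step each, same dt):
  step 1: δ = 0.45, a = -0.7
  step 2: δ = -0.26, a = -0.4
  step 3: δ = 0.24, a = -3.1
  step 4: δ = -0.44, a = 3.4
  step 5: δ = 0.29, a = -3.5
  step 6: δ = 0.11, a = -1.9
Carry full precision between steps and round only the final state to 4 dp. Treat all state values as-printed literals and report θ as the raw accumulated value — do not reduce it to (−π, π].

after step 1 (δ=0.45, a=-0.7): (-10.767650, -1.866376, 2.313407, 5.695000)
after step 2 (δ=-0.26, a=-0.4): (-11.345306, -1.237046, 2.218720, 5.635000)
after step 3 (δ=0.24, a=-3.1): (-11.855442, -0.563096, 2.304907, 5.170000)
after step 4 (δ=-0.44, a=3.4): (-12.374970, 0.012657, 2.152786, 5.680000)
after step 5 (δ=0.29, a=-3.5): (-12.843303, 0.724393, 2.258722, 5.155000)
after step 6 (δ=0.11, a=-1.9): (-13.334267, 1.321778, 2.294306, 4.870000)

(-13.3343, 1.3218, 2.2943, 4.8700)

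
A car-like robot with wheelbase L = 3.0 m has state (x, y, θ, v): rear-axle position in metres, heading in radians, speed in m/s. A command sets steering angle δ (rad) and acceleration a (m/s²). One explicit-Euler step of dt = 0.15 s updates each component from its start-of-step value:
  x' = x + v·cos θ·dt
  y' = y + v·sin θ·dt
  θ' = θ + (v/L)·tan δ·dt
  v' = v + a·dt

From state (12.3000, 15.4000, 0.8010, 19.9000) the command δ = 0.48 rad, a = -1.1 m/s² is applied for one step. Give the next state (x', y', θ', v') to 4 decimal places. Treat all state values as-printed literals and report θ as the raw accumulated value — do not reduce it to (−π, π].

(14.3775, 17.5434, 1.3190, 19.7350)

x' = 12.3000 + 19.9000·cos(0.8010)·0.15 = 14.3775
y' = 15.4000 + 19.9000·sin(0.8010)·0.15 = 17.5434
θ' = 0.8010 + (19.9000/3.0)·tan(0.48)·0.15 = 1.3190
v' = 19.9000 − 1.1000·0.15 = 19.7350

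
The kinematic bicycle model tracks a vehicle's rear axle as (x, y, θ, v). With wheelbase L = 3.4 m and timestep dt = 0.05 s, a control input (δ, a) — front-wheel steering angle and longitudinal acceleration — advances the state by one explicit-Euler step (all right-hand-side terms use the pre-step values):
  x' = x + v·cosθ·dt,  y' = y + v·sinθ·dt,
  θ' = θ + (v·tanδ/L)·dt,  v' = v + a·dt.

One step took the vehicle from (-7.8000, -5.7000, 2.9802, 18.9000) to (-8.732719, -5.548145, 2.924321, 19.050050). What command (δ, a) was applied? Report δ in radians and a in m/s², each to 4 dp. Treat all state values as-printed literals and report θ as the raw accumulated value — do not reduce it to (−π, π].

a = (v'−v)/dt = (0.150050)/0.05 = 3.0010
Δθ = θ'−θ = -0.055879;  (v·dt/L) = 18.9000·0.05/3.4 = 0.277941
tan δ = Δθ·L/(v·dt) = -0.201046  →  δ = -0.1984

δ = -0.1984, a = 3.0010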